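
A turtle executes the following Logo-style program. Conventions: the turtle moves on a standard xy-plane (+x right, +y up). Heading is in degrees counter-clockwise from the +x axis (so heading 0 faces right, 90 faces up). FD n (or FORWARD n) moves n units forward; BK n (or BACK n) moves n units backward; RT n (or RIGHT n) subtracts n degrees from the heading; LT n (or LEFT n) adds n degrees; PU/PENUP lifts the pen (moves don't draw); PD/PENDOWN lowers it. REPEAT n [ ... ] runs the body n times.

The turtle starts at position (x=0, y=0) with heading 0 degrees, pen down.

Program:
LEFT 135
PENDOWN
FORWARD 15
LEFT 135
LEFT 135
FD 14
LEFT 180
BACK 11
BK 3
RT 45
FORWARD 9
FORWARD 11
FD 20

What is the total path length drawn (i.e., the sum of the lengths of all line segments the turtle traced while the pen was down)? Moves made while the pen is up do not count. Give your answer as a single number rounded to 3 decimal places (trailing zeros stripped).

Answer: 83

Derivation:
Executing turtle program step by step:
Start: pos=(0,0), heading=0, pen down
LT 135: heading 0 -> 135
PD: pen down
FD 15: (0,0) -> (-10.607,10.607) [heading=135, draw]
LT 135: heading 135 -> 270
LT 135: heading 270 -> 45
FD 14: (-10.607,10.607) -> (-0.707,20.506) [heading=45, draw]
LT 180: heading 45 -> 225
BK 11: (-0.707,20.506) -> (7.071,28.284) [heading=225, draw]
BK 3: (7.071,28.284) -> (9.192,30.406) [heading=225, draw]
RT 45: heading 225 -> 180
FD 9: (9.192,30.406) -> (0.192,30.406) [heading=180, draw]
FD 11: (0.192,30.406) -> (-10.808,30.406) [heading=180, draw]
FD 20: (-10.808,30.406) -> (-30.808,30.406) [heading=180, draw]
Final: pos=(-30.808,30.406), heading=180, 7 segment(s) drawn

Segment lengths:
  seg 1: (0,0) -> (-10.607,10.607), length = 15
  seg 2: (-10.607,10.607) -> (-0.707,20.506), length = 14
  seg 3: (-0.707,20.506) -> (7.071,28.284), length = 11
  seg 4: (7.071,28.284) -> (9.192,30.406), length = 3
  seg 5: (9.192,30.406) -> (0.192,30.406), length = 9
  seg 6: (0.192,30.406) -> (-10.808,30.406), length = 11
  seg 7: (-10.808,30.406) -> (-30.808,30.406), length = 20
Total = 83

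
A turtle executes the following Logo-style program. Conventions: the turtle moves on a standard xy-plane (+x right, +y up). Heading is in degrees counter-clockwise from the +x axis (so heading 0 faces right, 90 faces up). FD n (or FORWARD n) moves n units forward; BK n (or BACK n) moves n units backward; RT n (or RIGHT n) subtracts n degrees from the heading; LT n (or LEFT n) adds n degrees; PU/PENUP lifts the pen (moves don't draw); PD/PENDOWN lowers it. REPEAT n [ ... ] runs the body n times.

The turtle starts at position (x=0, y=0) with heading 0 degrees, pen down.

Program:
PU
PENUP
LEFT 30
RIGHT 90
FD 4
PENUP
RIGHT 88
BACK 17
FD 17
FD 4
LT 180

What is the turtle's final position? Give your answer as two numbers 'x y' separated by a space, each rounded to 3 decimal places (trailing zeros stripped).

Executing turtle program step by step:
Start: pos=(0,0), heading=0, pen down
PU: pen up
PU: pen up
LT 30: heading 0 -> 30
RT 90: heading 30 -> 300
FD 4: (0,0) -> (2,-3.464) [heading=300, move]
PU: pen up
RT 88: heading 300 -> 212
BK 17: (2,-3.464) -> (16.417,5.545) [heading=212, move]
FD 17: (16.417,5.545) -> (2,-3.464) [heading=212, move]
FD 4: (2,-3.464) -> (-1.392,-5.584) [heading=212, move]
LT 180: heading 212 -> 32
Final: pos=(-1.392,-5.584), heading=32, 0 segment(s) drawn

Answer: -1.392 -5.584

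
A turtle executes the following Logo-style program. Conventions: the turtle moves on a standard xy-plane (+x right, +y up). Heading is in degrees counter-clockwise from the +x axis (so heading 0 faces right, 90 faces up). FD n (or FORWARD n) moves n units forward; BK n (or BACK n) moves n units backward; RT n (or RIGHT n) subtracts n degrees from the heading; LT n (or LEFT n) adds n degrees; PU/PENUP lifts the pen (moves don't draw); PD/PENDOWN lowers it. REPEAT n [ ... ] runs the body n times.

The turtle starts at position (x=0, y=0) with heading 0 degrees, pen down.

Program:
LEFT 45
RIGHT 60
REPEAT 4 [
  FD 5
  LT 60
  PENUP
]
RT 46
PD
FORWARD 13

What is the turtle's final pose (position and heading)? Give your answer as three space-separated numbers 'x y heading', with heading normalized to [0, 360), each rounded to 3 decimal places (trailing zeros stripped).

Answer: -10.757 8.592 179

Derivation:
Executing turtle program step by step:
Start: pos=(0,0), heading=0, pen down
LT 45: heading 0 -> 45
RT 60: heading 45 -> 345
REPEAT 4 [
  -- iteration 1/4 --
  FD 5: (0,0) -> (4.83,-1.294) [heading=345, draw]
  LT 60: heading 345 -> 45
  PU: pen up
  -- iteration 2/4 --
  FD 5: (4.83,-1.294) -> (8.365,2.241) [heading=45, move]
  LT 60: heading 45 -> 105
  PU: pen up
  -- iteration 3/4 --
  FD 5: (8.365,2.241) -> (7.071,7.071) [heading=105, move]
  LT 60: heading 105 -> 165
  PU: pen up
  -- iteration 4/4 --
  FD 5: (7.071,7.071) -> (2.241,8.365) [heading=165, move]
  LT 60: heading 165 -> 225
  PU: pen up
]
RT 46: heading 225 -> 179
PD: pen down
FD 13: (2.241,8.365) -> (-10.757,8.592) [heading=179, draw]
Final: pos=(-10.757,8.592), heading=179, 2 segment(s) drawn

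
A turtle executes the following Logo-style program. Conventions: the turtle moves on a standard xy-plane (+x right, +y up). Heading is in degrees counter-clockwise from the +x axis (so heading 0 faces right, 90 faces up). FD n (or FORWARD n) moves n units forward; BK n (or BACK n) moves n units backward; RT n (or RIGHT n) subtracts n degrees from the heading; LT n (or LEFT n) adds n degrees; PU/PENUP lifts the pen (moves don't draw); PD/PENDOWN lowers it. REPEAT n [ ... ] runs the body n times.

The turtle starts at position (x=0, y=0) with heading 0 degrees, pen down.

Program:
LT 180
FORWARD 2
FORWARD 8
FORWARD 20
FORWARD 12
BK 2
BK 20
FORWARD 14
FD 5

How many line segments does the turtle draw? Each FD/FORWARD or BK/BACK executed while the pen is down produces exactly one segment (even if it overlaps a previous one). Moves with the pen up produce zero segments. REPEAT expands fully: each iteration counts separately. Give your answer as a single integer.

Executing turtle program step by step:
Start: pos=(0,0), heading=0, pen down
LT 180: heading 0 -> 180
FD 2: (0,0) -> (-2,0) [heading=180, draw]
FD 8: (-2,0) -> (-10,0) [heading=180, draw]
FD 20: (-10,0) -> (-30,0) [heading=180, draw]
FD 12: (-30,0) -> (-42,0) [heading=180, draw]
BK 2: (-42,0) -> (-40,0) [heading=180, draw]
BK 20: (-40,0) -> (-20,0) [heading=180, draw]
FD 14: (-20,0) -> (-34,0) [heading=180, draw]
FD 5: (-34,0) -> (-39,0) [heading=180, draw]
Final: pos=(-39,0), heading=180, 8 segment(s) drawn
Segments drawn: 8

Answer: 8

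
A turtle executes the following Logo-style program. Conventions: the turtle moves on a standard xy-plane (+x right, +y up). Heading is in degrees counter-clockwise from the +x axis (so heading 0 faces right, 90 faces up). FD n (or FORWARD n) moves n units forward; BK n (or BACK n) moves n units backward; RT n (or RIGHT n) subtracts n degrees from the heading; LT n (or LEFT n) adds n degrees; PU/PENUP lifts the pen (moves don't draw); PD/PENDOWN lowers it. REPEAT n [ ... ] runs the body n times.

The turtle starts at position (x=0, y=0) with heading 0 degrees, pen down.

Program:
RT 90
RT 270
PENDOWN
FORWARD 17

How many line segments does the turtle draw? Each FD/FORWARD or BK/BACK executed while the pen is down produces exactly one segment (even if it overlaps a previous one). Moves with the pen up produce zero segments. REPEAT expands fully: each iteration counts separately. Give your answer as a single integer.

Answer: 1

Derivation:
Executing turtle program step by step:
Start: pos=(0,0), heading=0, pen down
RT 90: heading 0 -> 270
RT 270: heading 270 -> 0
PD: pen down
FD 17: (0,0) -> (17,0) [heading=0, draw]
Final: pos=(17,0), heading=0, 1 segment(s) drawn
Segments drawn: 1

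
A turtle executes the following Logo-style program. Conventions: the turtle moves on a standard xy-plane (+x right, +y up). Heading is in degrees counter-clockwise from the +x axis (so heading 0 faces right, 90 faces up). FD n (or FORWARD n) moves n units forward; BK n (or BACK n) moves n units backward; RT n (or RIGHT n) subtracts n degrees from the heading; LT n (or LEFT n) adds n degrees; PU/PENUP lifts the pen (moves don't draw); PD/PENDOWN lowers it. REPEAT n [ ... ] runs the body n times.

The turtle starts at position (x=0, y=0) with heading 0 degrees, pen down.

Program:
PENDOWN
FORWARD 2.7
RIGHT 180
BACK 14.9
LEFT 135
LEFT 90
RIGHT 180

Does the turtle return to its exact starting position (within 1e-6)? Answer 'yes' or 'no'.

Executing turtle program step by step:
Start: pos=(0,0), heading=0, pen down
PD: pen down
FD 2.7: (0,0) -> (2.7,0) [heading=0, draw]
RT 180: heading 0 -> 180
BK 14.9: (2.7,0) -> (17.6,0) [heading=180, draw]
LT 135: heading 180 -> 315
LT 90: heading 315 -> 45
RT 180: heading 45 -> 225
Final: pos=(17.6,0), heading=225, 2 segment(s) drawn

Start position: (0, 0)
Final position: (17.6, 0)
Distance = 17.6; >= 1e-6 -> NOT closed

Answer: no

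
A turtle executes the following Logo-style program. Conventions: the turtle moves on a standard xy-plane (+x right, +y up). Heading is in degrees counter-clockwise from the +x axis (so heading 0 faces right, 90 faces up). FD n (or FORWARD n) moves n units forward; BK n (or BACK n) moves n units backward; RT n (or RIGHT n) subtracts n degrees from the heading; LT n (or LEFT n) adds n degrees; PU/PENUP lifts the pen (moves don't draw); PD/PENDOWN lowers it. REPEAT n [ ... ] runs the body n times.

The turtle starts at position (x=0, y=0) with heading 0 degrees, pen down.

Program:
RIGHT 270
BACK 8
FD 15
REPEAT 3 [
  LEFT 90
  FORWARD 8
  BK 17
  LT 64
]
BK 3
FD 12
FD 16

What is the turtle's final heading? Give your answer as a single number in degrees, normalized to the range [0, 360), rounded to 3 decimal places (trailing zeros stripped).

Answer: 192

Derivation:
Executing turtle program step by step:
Start: pos=(0,0), heading=0, pen down
RT 270: heading 0 -> 90
BK 8: (0,0) -> (0,-8) [heading=90, draw]
FD 15: (0,-8) -> (0,7) [heading=90, draw]
REPEAT 3 [
  -- iteration 1/3 --
  LT 90: heading 90 -> 180
  FD 8: (0,7) -> (-8,7) [heading=180, draw]
  BK 17: (-8,7) -> (9,7) [heading=180, draw]
  LT 64: heading 180 -> 244
  -- iteration 2/3 --
  LT 90: heading 244 -> 334
  FD 8: (9,7) -> (16.19,3.493) [heading=334, draw]
  BK 17: (16.19,3.493) -> (0.911,10.945) [heading=334, draw]
  LT 64: heading 334 -> 38
  -- iteration 3/3 --
  LT 90: heading 38 -> 128
  FD 8: (0.911,10.945) -> (-4.014,17.249) [heading=128, draw]
  BK 17: (-4.014,17.249) -> (6.452,3.853) [heading=128, draw]
  LT 64: heading 128 -> 192
]
BK 3: (6.452,3.853) -> (9.386,4.477) [heading=192, draw]
FD 12: (9.386,4.477) -> (-2.352,1.982) [heading=192, draw]
FD 16: (-2.352,1.982) -> (-18.002,-1.345) [heading=192, draw]
Final: pos=(-18.002,-1.345), heading=192, 11 segment(s) drawn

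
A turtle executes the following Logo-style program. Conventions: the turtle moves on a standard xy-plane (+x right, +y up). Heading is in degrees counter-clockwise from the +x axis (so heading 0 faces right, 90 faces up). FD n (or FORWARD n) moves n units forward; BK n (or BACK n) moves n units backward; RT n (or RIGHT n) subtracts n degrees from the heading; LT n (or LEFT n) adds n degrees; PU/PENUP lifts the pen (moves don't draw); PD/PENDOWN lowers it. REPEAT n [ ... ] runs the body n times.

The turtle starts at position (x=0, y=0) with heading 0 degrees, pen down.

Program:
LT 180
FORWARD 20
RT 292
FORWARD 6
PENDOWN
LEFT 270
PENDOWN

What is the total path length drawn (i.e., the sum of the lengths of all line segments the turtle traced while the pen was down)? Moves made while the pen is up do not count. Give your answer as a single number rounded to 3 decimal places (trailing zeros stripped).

Answer: 26

Derivation:
Executing turtle program step by step:
Start: pos=(0,0), heading=0, pen down
LT 180: heading 0 -> 180
FD 20: (0,0) -> (-20,0) [heading=180, draw]
RT 292: heading 180 -> 248
FD 6: (-20,0) -> (-22.248,-5.563) [heading=248, draw]
PD: pen down
LT 270: heading 248 -> 158
PD: pen down
Final: pos=(-22.248,-5.563), heading=158, 2 segment(s) drawn

Segment lengths:
  seg 1: (0,0) -> (-20,0), length = 20
  seg 2: (-20,0) -> (-22.248,-5.563), length = 6
Total = 26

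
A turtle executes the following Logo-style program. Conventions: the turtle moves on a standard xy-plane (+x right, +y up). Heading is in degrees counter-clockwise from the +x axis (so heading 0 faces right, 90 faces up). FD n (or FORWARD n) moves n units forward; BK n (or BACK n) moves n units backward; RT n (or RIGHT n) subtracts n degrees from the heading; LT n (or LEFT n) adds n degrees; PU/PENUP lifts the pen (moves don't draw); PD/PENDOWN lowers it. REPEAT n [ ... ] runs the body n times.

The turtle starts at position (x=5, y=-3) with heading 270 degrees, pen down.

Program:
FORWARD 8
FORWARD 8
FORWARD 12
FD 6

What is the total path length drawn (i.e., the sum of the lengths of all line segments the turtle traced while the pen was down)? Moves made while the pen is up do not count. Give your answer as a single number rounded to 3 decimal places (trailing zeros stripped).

Executing turtle program step by step:
Start: pos=(5,-3), heading=270, pen down
FD 8: (5,-3) -> (5,-11) [heading=270, draw]
FD 8: (5,-11) -> (5,-19) [heading=270, draw]
FD 12: (5,-19) -> (5,-31) [heading=270, draw]
FD 6: (5,-31) -> (5,-37) [heading=270, draw]
Final: pos=(5,-37), heading=270, 4 segment(s) drawn

Segment lengths:
  seg 1: (5,-3) -> (5,-11), length = 8
  seg 2: (5,-11) -> (5,-19), length = 8
  seg 3: (5,-19) -> (5,-31), length = 12
  seg 4: (5,-31) -> (5,-37), length = 6
Total = 34

Answer: 34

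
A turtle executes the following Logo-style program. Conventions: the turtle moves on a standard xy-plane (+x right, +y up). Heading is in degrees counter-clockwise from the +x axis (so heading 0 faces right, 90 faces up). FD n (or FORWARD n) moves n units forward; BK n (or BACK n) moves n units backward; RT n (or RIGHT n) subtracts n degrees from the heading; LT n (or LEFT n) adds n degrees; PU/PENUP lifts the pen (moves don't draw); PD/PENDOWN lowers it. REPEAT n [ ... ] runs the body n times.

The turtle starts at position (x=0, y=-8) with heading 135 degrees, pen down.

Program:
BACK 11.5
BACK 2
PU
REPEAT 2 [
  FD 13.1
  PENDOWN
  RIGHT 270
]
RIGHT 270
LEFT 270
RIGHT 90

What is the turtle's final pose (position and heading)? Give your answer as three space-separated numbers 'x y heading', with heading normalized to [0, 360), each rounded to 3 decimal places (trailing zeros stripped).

Executing turtle program step by step:
Start: pos=(0,-8), heading=135, pen down
BK 11.5: (0,-8) -> (8.132,-16.132) [heading=135, draw]
BK 2: (8.132,-16.132) -> (9.546,-17.546) [heading=135, draw]
PU: pen up
REPEAT 2 [
  -- iteration 1/2 --
  FD 13.1: (9.546,-17.546) -> (0.283,-8.283) [heading=135, move]
  PD: pen down
  RT 270: heading 135 -> 225
  -- iteration 2/2 --
  FD 13.1: (0.283,-8.283) -> (-8.98,-17.546) [heading=225, draw]
  PD: pen down
  RT 270: heading 225 -> 315
]
RT 270: heading 315 -> 45
LT 270: heading 45 -> 315
RT 90: heading 315 -> 225
Final: pos=(-8.98,-17.546), heading=225, 3 segment(s) drawn

Answer: -8.98 -17.546 225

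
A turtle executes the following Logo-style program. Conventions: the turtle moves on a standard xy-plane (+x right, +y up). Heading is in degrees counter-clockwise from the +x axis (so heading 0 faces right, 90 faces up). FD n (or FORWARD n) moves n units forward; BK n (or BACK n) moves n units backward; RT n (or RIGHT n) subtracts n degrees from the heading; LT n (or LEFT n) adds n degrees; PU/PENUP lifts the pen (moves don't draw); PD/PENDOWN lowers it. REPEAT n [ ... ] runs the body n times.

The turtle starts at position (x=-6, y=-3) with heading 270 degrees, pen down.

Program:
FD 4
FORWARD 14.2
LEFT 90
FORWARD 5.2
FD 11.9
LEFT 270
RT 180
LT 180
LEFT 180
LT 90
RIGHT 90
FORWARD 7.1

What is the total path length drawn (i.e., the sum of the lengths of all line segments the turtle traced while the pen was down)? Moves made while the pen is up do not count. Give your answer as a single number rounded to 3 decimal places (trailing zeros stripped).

Executing turtle program step by step:
Start: pos=(-6,-3), heading=270, pen down
FD 4: (-6,-3) -> (-6,-7) [heading=270, draw]
FD 14.2: (-6,-7) -> (-6,-21.2) [heading=270, draw]
LT 90: heading 270 -> 0
FD 5.2: (-6,-21.2) -> (-0.8,-21.2) [heading=0, draw]
FD 11.9: (-0.8,-21.2) -> (11.1,-21.2) [heading=0, draw]
LT 270: heading 0 -> 270
RT 180: heading 270 -> 90
LT 180: heading 90 -> 270
LT 180: heading 270 -> 90
LT 90: heading 90 -> 180
RT 90: heading 180 -> 90
FD 7.1: (11.1,-21.2) -> (11.1,-14.1) [heading=90, draw]
Final: pos=(11.1,-14.1), heading=90, 5 segment(s) drawn

Segment lengths:
  seg 1: (-6,-3) -> (-6,-7), length = 4
  seg 2: (-6,-7) -> (-6,-21.2), length = 14.2
  seg 3: (-6,-21.2) -> (-0.8,-21.2), length = 5.2
  seg 4: (-0.8,-21.2) -> (11.1,-21.2), length = 11.9
  seg 5: (11.1,-21.2) -> (11.1,-14.1), length = 7.1
Total = 42.4

Answer: 42.4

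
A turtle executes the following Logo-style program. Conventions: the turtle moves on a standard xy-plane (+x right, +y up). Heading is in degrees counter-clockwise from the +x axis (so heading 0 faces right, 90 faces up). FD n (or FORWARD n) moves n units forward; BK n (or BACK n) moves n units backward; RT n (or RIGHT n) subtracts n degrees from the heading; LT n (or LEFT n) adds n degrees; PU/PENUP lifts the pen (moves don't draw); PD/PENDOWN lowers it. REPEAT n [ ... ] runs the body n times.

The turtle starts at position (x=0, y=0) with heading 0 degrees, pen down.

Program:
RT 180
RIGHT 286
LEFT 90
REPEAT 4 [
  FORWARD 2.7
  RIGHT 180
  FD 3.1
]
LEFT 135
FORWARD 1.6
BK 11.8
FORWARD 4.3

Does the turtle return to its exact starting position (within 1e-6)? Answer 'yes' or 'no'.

Executing turtle program step by step:
Start: pos=(0,0), heading=0, pen down
RT 180: heading 0 -> 180
RT 286: heading 180 -> 254
LT 90: heading 254 -> 344
REPEAT 4 [
  -- iteration 1/4 --
  FD 2.7: (0,0) -> (2.595,-0.744) [heading=344, draw]
  RT 180: heading 344 -> 164
  FD 3.1: (2.595,-0.744) -> (-0.385,0.11) [heading=164, draw]
  -- iteration 2/4 --
  FD 2.7: (-0.385,0.11) -> (-2.98,0.854) [heading=164, draw]
  RT 180: heading 164 -> 344
  FD 3.1: (-2.98,0.854) -> (0,0) [heading=344, draw]
  -- iteration 3/4 --
  FD 2.7: (0,0) -> (2.595,-0.744) [heading=344, draw]
  RT 180: heading 344 -> 164
  FD 3.1: (2.595,-0.744) -> (-0.385,0.11) [heading=164, draw]
  -- iteration 4/4 --
  FD 2.7: (-0.385,0.11) -> (-2.98,0.854) [heading=164, draw]
  RT 180: heading 164 -> 344
  FD 3.1: (-2.98,0.854) -> (0,0) [heading=344, draw]
]
LT 135: heading 344 -> 119
FD 1.6: (0,0) -> (-0.776,1.399) [heading=119, draw]
BK 11.8: (-0.776,1.399) -> (4.945,-8.921) [heading=119, draw]
FD 4.3: (4.945,-8.921) -> (2.86,-5.16) [heading=119, draw]
Final: pos=(2.86,-5.16), heading=119, 11 segment(s) drawn

Start position: (0, 0)
Final position: (2.86, -5.16)
Distance = 5.9; >= 1e-6 -> NOT closed

Answer: no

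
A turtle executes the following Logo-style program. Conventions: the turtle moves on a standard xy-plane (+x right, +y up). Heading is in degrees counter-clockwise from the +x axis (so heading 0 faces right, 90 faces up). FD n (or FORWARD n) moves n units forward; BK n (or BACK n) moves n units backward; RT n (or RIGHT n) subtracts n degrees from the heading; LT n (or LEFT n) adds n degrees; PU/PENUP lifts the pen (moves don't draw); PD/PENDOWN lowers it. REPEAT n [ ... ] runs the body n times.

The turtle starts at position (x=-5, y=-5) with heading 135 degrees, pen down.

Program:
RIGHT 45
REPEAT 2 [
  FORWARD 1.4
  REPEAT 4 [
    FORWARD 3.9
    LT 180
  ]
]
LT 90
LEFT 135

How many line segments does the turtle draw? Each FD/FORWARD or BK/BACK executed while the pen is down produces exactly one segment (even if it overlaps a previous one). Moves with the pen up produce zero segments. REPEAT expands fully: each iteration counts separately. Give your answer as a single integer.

Executing turtle program step by step:
Start: pos=(-5,-5), heading=135, pen down
RT 45: heading 135 -> 90
REPEAT 2 [
  -- iteration 1/2 --
  FD 1.4: (-5,-5) -> (-5,-3.6) [heading=90, draw]
  REPEAT 4 [
    -- iteration 1/4 --
    FD 3.9: (-5,-3.6) -> (-5,0.3) [heading=90, draw]
    LT 180: heading 90 -> 270
    -- iteration 2/4 --
    FD 3.9: (-5,0.3) -> (-5,-3.6) [heading=270, draw]
    LT 180: heading 270 -> 90
    -- iteration 3/4 --
    FD 3.9: (-5,-3.6) -> (-5,0.3) [heading=90, draw]
    LT 180: heading 90 -> 270
    -- iteration 4/4 --
    FD 3.9: (-5,0.3) -> (-5,-3.6) [heading=270, draw]
    LT 180: heading 270 -> 90
  ]
  -- iteration 2/2 --
  FD 1.4: (-5,-3.6) -> (-5,-2.2) [heading=90, draw]
  REPEAT 4 [
    -- iteration 1/4 --
    FD 3.9: (-5,-2.2) -> (-5,1.7) [heading=90, draw]
    LT 180: heading 90 -> 270
    -- iteration 2/4 --
    FD 3.9: (-5,1.7) -> (-5,-2.2) [heading=270, draw]
    LT 180: heading 270 -> 90
    -- iteration 3/4 --
    FD 3.9: (-5,-2.2) -> (-5,1.7) [heading=90, draw]
    LT 180: heading 90 -> 270
    -- iteration 4/4 --
    FD 3.9: (-5,1.7) -> (-5,-2.2) [heading=270, draw]
    LT 180: heading 270 -> 90
  ]
]
LT 90: heading 90 -> 180
LT 135: heading 180 -> 315
Final: pos=(-5,-2.2), heading=315, 10 segment(s) drawn
Segments drawn: 10

Answer: 10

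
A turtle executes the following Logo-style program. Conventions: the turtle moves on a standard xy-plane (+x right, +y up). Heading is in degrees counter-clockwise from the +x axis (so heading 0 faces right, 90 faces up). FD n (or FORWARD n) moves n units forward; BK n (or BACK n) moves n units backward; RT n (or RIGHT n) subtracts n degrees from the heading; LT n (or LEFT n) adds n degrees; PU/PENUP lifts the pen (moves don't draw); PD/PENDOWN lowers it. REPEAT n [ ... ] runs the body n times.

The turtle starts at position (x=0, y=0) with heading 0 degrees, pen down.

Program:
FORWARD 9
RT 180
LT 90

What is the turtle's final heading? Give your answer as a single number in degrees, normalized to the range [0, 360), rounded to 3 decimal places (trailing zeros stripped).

Executing turtle program step by step:
Start: pos=(0,0), heading=0, pen down
FD 9: (0,0) -> (9,0) [heading=0, draw]
RT 180: heading 0 -> 180
LT 90: heading 180 -> 270
Final: pos=(9,0), heading=270, 1 segment(s) drawn

Answer: 270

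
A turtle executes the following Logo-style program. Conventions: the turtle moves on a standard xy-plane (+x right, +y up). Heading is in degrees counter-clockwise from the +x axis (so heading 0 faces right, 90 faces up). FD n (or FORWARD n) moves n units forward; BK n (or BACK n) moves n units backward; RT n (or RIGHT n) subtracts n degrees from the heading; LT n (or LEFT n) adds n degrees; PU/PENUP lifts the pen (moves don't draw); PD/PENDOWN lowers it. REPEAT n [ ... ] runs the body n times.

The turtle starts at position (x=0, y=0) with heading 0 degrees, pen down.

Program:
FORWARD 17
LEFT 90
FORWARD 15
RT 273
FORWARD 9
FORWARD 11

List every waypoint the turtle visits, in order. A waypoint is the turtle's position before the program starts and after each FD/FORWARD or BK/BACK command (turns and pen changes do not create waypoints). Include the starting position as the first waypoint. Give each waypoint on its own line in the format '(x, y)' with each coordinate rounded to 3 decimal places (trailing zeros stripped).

Executing turtle program step by step:
Start: pos=(0,0), heading=0, pen down
FD 17: (0,0) -> (17,0) [heading=0, draw]
LT 90: heading 0 -> 90
FD 15: (17,0) -> (17,15) [heading=90, draw]
RT 273: heading 90 -> 177
FD 9: (17,15) -> (8.012,15.471) [heading=177, draw]
FD 11: (8.012,15.471) -> (-2.973,16.047) [heading=177, draw]
Final: pos=(-2.973,16.047), heading=177, 4 segment(s) drawn
Waypoints (5 total):
(0, 0)
(17, 0)
(17, 15)
(8.012, 15.471)
(-2.973, 16.047)

Answer: (0, 0)
(17, 0)
(17, 15)
(8.012, 15.471)
(-2.973, 16.047)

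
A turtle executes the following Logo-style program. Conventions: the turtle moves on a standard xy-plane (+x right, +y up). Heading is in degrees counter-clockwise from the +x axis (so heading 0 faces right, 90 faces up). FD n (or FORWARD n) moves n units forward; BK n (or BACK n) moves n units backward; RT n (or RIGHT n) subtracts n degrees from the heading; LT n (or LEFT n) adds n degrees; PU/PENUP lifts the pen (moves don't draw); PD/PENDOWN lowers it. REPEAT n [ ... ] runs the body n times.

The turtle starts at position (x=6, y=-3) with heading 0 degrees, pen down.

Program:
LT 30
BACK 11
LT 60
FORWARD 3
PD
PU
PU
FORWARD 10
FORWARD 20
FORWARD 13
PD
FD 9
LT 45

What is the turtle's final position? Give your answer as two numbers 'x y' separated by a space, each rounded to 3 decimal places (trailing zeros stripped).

Answer: -3.526 46.5

Derivation:
Executing turtle program step by step:
Start: pos=(6,-3), heading=0, pen down
LT 30: heading 0 -> 30
BK 11: (6,-3) -> (-3.526,-8.5) [heading=30, draw]
LT 60: heading 30 -> 90
FD 3: (-3.526,-8.5) -> (-3.526,-5.5) [heading=90, draw]
PD: pen down
PU: pen up
PU: pen up
FD 10: (-3.526,-5.5) -> (-3.526,4.5) [heading=90, move]
FD 20: (-3.526,4.5) -> (-3.526,24.5) [heading=90, move]
FD 13: (-3.526,24.5) -> (-3.526,37.5) [heading=90, move]
PD: pen down
FD 9: (-3.526,37.5) -> (-3.526,46.5) [heading=90, draw]
LT 45: heading 90 -> 135
Final: pos=(-3.526,46.5), heading=135, 3 segment(s) drawn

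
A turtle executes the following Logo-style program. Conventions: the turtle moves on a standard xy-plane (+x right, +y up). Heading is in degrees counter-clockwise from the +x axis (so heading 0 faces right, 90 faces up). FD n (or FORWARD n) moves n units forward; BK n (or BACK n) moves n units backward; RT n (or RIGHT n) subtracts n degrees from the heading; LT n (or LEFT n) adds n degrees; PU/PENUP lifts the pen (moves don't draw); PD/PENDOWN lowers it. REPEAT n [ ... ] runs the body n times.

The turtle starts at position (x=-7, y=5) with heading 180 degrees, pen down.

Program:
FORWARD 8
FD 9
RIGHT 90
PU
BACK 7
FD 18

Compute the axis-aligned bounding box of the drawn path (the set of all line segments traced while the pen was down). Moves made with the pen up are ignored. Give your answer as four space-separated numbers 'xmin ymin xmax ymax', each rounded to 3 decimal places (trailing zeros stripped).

Executing turtle program step by step:
Start: pos=(-7,5), heading=180, pen down
FD 8: (-7,5) -> (-15,5) [heading=180, draw]
FD 9: (-15,5) -> (-24,5) [heading=180, draw]
RT 90: heading 180 -> 90
PU: pen up
BK 7: (-24,5) -> (-24,-2) [heading=90, move]
FD 18: (-24,-2) -> (-24,16) [heading=90, move]
Final: pos=(-24,16), heading=90, 2 segment(s) drawn

Segment endpoints: x in {-24, -15, -7}, y in {5, 5, 5}
xmin=-24, ymin=5, xmax=-7, ymax=5

Answer: -24 5 -7 5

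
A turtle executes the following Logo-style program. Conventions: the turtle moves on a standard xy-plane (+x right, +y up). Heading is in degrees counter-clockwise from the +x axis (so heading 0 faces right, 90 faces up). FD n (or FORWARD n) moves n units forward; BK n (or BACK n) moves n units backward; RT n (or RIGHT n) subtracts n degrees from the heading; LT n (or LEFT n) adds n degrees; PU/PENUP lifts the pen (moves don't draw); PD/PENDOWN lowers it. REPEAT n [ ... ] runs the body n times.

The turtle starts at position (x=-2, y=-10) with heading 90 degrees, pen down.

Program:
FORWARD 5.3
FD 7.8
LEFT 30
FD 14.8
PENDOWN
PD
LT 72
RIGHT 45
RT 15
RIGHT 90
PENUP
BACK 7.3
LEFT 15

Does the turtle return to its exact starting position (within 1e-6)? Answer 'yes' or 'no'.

Answer: no

Derivation:
Executing turtle program step by step:
Start: pos=(-2,-10), heading=90, pen down
FD 5.3: (-2,-10) -> (-2,-4.7) [heading=90, draw]
FD 7.8: (-2,-4.7) -> (-2,3.1) [heading=90, draw]
LT 30: heading 90 -> 120
FD 14.8: (-2,3.1) -> (-9.4,15.917) [heading=120, draw]
PD: pen down
PD: pen down
LT 72: heading 120 -> 192
RT 45: heading 192 -> 147
RT 15: heading 147 -> 132
RT 90: heading 132 -> 42
PU: pen up
BK 7.3: (-9.4,15.917) -> (-14.825,11.033) [heading=42, move]
LT 15: heading 42 -> 57
Final: pos=(-14.825,11.033), heading=57, 3 segment(s) drawn

Start position: (-2, -10)
Final position: (-14.825, 11.033)
Distance = 24.634; >= 1e-6 -> NOT closed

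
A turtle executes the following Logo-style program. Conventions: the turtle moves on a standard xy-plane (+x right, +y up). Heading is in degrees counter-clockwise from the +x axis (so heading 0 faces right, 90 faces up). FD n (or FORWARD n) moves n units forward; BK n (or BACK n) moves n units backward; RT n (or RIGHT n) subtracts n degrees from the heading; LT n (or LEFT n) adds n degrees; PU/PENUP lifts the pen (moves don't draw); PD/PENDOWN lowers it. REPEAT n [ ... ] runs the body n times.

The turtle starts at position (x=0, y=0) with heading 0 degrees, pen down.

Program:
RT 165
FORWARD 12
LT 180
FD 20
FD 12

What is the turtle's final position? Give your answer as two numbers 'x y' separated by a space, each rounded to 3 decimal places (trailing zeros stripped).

Executing turtle program step by step:
Start: pos=(0,0), heading=0, pen down
RT 165: heading 0 -> 195
FD 12: (0,0) -> (-11.591,-3.106) [heading=195, draw]
LT 180: heading 195 -> 15
FD 20: (-11.591,-3.106) -> (7.727,2.071) [heading=15, draw]
FD 12: (7.727,2.071) -> (19.319,5.176) [heading=15, draw]
Final: pos=(19.319,5.176), heading=15, 3 segment(s) drawn

Answer: 19.319 5.176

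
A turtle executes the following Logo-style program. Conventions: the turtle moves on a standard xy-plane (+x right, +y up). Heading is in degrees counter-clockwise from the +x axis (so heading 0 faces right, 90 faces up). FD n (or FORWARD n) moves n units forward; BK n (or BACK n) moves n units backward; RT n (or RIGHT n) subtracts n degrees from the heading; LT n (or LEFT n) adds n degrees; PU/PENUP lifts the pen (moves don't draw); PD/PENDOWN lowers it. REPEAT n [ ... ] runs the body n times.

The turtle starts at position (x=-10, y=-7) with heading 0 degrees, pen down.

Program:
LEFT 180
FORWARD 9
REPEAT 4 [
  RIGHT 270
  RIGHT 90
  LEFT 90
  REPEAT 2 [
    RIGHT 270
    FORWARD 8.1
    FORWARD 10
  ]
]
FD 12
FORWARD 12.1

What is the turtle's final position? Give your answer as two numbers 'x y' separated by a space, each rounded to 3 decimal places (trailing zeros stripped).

Answer: -43.1 -7

Derivation:
Executing turtle program step by step:
Start: pos=(-10,-7), heading=0, pen down
LT 180: heading 0 -> 180
FD 9: (-10,-7) -> (-19,-7) [heading=180, draw]
REPEAT 4 [
  -- iteration 1/4 --
  RT 270: heading 180 -> 270
  RT 90: heading 270 -> 180
  LT 90: heading 180 -> 270
  REPEAT 2 [
    -- iteration 1/2 --
    RT 270: heading 270 -> 0
    FD 8.1: (-19,-7) -> (-10.9,-7) [heading=0, draw]
    FD 10: (-10.9,-7) -> (-0.9,-7) [heading=0, draw]
    -- iteration 2/2 --
    RT 270: heading 0 -> 90
    FD 8.1: (-0.9,-7) -> (-0.9,1.1) [heading=90, draw]
    FD 10: (-0.9,1.1) -> (-0.9,11.1) [heading=90, draw]
  ]
  -- iteration 2/4 --
  RT 270: heading 90 -> 180
  RT 90: heading 180 -> 90
  LT 90: heading 90 -> 180
  REPEAT 2 [
    -- iteration 1/2 --
    RT 270: heading 180 -> 270
    FD 8.1: (-0.9,11.1) -> (-0.9,3) [heading=270, draw]
    FD 10: (-0.9,3) -> (-0.9,-7) [heading=270, draw]
    -- iteration 2/2 --
    RT 270: heading 270 -> 0
    FD 8.1: (-0.9,-7) -> (7.2,-7) [heading=0, draw]
    FD 10: (7.2,-7) -> (17.2,-7) [heading=0, draw]
  ]
  -- iteration 3/4 --
  RT 270: heading 0 -> 90
  RT 90: heading 90 -> 0
  LT 90: heading 0 -> 90
  REPEAT 2 [
    -- iteration 1/2 --
    RT 270: heading 90 -> 180
    FD 8.1: (17.2,-7) -> (9.1,-7) [heading=180, draw]
    FD 10: (9.1,-7) -> (-0.9,-7) [heading=180, draw]
    -- iteration 2/2 --
    RT 270: heading 180 -> 270
    FD 8.1: (-0.9,-7) -> (-0.9,-15.1) [heading=270, draw]
    FD 10: (-0.9,-15.1) -> (-0.9,-25.1) [heading=270, draw]
  ]
  -- iteration 4/4 --
  RT 270: heading 270 -> 0
  RT 90: heading 0 -> 270
  LT 90: heading 270 -> 0
  REPEAT 2 [
    -- iteration 1/2 --
    RT 270: heading 0 -> 90
    FD 8.1: (-0.9,-25.1) -> (-0.9,-17) [heading=90, draw]
    FD 10: (-0.9,-17) -> (-0.9,-7) [heading=90, draw]
    -- iteration 2/2 --
    RT 270: heading 90 -> 180
    FD 8.1: (-0.9,-7) -> (-9,-7) [heading=180, draw]
    FD 10: (-9,-7) -> (-19,-7) [heading=180, draw]
  ]
]
FD 12: (-19,-7) -> (-31,-7) [heading=180, draw]
FD 12.1: (-31,-7) -> (-43.1,-7) [heading=180, draw]
Final: pos=(-43.1,-7), heading=180, 19 segment(s) drawn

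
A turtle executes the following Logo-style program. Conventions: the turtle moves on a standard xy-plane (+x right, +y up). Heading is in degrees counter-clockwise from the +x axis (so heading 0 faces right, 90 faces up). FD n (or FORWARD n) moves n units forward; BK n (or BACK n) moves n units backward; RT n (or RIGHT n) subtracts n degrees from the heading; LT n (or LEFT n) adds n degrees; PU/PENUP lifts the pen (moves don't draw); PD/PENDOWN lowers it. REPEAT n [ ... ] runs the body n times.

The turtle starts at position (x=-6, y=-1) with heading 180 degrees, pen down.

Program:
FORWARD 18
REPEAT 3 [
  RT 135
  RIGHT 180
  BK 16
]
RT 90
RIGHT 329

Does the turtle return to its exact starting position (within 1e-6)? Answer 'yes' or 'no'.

Answer: no

Derivation:
Executing turtle program step by step:
Start: pos=(-6,-1), heading=180, pen down
FD 18: (-6,-1) -> (-24,-1) [heading=180, draw]
REPEAT 3 [
  -- iteration 1/3 --
  RT 135: heading 180 -> 45
  RT 180: heading 45 -> 225
  BK 16: (-24,-1) -> (-12.686,10.314) [heading=225, draw]
  -- iteration 2/3 --
  RT 135: heading 225 -> 90
  RT 180: heading 90 -> 270
  BK 16: (-12.686,10.314) -> (-12.686,26.314) [heading=270, draw]
  -- iteration 3/3 --
  RT 135: heading 270 -> 135
  RT 180: heading 135 -> 315
  BK 16: (-12.686,26.314) -> (-24,37.627) [heading=315, draw]
]
RT 90: heading 315 -> 225
RT 329: heading 225 -> 256
Final: pos=(-24,37.627), heading=256, 4 segment(s) drawn

Start position: (-6, -1)
Final position: (-24, 37.627)
Distance = 42.615; >= 1e-6 -> NOT closed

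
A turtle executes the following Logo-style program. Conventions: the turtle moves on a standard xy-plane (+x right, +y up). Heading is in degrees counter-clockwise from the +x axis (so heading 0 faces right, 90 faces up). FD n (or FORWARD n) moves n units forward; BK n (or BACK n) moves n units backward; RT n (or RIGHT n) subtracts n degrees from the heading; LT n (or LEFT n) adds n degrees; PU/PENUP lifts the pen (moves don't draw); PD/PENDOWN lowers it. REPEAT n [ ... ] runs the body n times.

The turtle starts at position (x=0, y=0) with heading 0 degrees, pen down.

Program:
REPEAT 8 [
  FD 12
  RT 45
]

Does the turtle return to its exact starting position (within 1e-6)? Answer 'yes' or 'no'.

Executing turtle program step by step:
Start: pos=(0,0), heading=0, pen down
REPEAT 8 [
  -- iteration 1/8 --
  FD 12: (0,0) -> (12,0) [heading=0, draw]
  RT 45: heading 0 -> 315
  -- iteration 2/8 --
  FD 12: (12,0) -> (20.485,-8.485) [heading=315, draw]
  RT 45: heading 315 -> 270
  -- iteration 3/8 --
  FD 12: (20.485,-8.485) -> (20.485,-20.485) [heading=270, draw]
  RT 45: heading 270 -> 225
  -- iteration 4/8 --
  FD 12: (20.485,-20.485) -> (12,-28.971) [heading=225, draw]
  RT 45: heading 225 -> 180
  -- iteration 5/8 --
  FD 12: (12,-28.971) -> (0,-28.971) [heading=180, draw]
  RT 45: heading 180 -> 135
  -- iteration 6/8 --
  FD 12: (0,-28.971) -> (-8.485,-20.485) [heading=135, draw]
  RT 45: heading 135 -> 90
  -- iteration 7/8 --
  FD 12: (-8.485,-20.485) -> (-8.485,-8.485) [heading=90, draw]
  RT 45: heading 90 -> 45
  -- iteration 8/8 --
  FD 12: (-8.485,-8.485) -> (0,0) [heading=45, draw]
  RT 45: heading 45 -> 0
]
Final: pos=(0,0), heading=0, 8 segment(s) drawn

Start position: (0, 0)
Final position: (0, 0)
Distance = 0; < 1e-6 -> CLOSED

Answer: yes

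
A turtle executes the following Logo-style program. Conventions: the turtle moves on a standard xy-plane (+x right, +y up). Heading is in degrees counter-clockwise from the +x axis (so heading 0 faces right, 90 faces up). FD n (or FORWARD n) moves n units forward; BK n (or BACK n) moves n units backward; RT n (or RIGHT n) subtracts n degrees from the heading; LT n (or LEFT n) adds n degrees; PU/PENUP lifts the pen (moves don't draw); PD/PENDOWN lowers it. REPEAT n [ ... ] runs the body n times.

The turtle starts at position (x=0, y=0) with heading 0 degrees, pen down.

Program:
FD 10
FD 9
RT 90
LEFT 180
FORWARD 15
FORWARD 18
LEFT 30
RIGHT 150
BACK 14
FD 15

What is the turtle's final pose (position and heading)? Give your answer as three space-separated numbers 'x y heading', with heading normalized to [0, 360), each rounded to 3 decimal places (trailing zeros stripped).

Executing turtle program step by step:
Start: pos=(0,0), heading=0, pen down
FD 10: (0,0) -> (10,0) [heading=0, draw]
FD 9: (10,0) -> (19,0) [heading=0, draw]
RT 90: heading 0 -> 270
LT 180: heading 270 -> 90
FD 15: (19,0) -> (19,15) [heading=90, draw]
FD 18: (19,15) -> (19,33) [heading=90, draw]
LT 30: heading 90 -> 120
RT 150: heading 120 -> 330
BK 14: (19,33) -> (6.876,40) [heading=330, draw]
FD 15: (6.876,40) -> (19.866,32.5) [heading=330, draw]
Final: pos=(19.866,32.5), heading=330, 6 segment(s) drawn

Answer: 19.866 32.5 330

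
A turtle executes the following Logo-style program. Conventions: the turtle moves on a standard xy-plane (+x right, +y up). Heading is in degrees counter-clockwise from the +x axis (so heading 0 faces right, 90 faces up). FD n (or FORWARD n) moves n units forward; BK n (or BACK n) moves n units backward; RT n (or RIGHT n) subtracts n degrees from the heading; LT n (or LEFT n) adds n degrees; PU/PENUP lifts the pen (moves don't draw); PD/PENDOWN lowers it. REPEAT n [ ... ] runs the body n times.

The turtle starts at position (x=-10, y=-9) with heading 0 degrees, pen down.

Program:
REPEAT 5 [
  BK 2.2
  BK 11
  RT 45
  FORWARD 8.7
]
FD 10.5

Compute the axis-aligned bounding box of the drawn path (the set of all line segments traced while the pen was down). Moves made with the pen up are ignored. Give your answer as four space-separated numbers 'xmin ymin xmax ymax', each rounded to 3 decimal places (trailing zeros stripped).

Executing turtle program step by step:
Start: pos=(-10,-9), heading=0, pen down
REPEAT 5 [
  -- iteration 1/5 --
  BK 2.2: (-10,-9) -> (-12.2,-9) [heading=0, draw]
  BK 11: (-12.2,-9) -> (-23.2,-9) [heading=0, draw]
  RT 45: heading 0 -> 315
  FD 8.7: (-23.2,-9) -> (-17.048,-15.152) [heading=315, draw]
  -- iteration 2/5 --
  BK 2.2: (-17.048,-15.152) -> (-18.604,-13.596) [heading=315, draw]
  BK 11: (-18.604,-13.596) -> (-26.382,-5.818) [heading=315, draw]
  RT 45: heading 315 -> 270
  FD 8.7: (-26.382,-5.818) -> (-26.382,-14.518) [heading=270, draw]
  -- iteration 3/5 --
  BK 2.2: (-26.382,-14.518) -> (-26.382,-12.318) [heading=270, draw]
  BK 11: (-26.382,-12.318) -> (-26.382,-1.318) [heading=270, draw]
  RT 45: heading 270 -> 225
  FD 8.7: (-26.382,-1.318) -> (-32.534,-7.47) [heading=225, draw]
  -- iteration 4/5 --
  BK 2.2: (-32.534,-7.47) -> (-30.978,-5.914) [heading=225, draw]
  BK 11: (-30.978,-5.914) -> (-23.2,1.864) [heading=225, draw]
  RT 45: heading 225 -> 180
  FD 8.7: (-23.2,1.864) -> (-31.9,1.864) [heading=180, draw]
  -- iteration 5/5 --
  BK 2.2: (-31.9,1.864) -> (-29.7,1.864) [heading=180, draw]
  BK 11: (-29.7,1.864) -> (-18.7,1.864) [heading=180, draw]
  RT 45: heading 180 -> 135
  FD 8.7: (-18.7,1.864) -> (-24.852,8.016) [heading=135, draw]
]
FD 10.5: (-24.852,8.016) -> (-32.276,15.44) [heading=135, draw]
Final: pos=(-32.276,15.44), heading=135, 16 segment(s) drawn

Segment endpoints: x in {-32.534, -32.276, -31.9, -30.978, -29.7, -26.382, -24.852, -23.2, -18.7, -18.604, -17.048, -12.2, -10}, y in {-15.152, -14.518, -13.596, -12.318, -9, -7.47, -5.914, -5.818, -1.318, 1.864, 1.864, 1.864, 1.864, 8.016, 15.44}
xmin=-32.534, ymin=-15.152, xmax=-10, ymax=15.44

Answer: -32.534 -15.152 -10 15.44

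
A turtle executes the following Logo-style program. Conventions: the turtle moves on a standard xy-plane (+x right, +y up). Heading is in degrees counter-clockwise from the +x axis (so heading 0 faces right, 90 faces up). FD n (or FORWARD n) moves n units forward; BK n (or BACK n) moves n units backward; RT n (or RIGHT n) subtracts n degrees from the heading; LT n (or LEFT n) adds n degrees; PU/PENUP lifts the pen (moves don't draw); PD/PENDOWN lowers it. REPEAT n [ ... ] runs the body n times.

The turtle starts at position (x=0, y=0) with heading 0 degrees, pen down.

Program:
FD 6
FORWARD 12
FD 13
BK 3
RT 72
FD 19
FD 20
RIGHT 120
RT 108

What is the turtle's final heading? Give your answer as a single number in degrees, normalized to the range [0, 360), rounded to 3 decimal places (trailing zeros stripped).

Answer: 60

Derivation:
Executing turtle program step by step:
Start: pos=(0,0), heading=0, pen down
FD 6: (0,0) -> (6,0) [heading=0, draw]
FD 12: (6,0) -> (18,0) [heading=0, draw]
FD 13: (18,0) -> (31,0) [heading=0, draw]
BK 3: (31,0) -> (28,0) [heading=0, draw]
RT 72: heading 0 -> 288
FD 19: (28,0) -> (33.871,-18.07) [heading=288, draw]
FD 20: (33.871,-18.07) -> (40.052,-37.091) [heading=288, draw]
RT 120: heading 288 -> 168
RT 108: heading 168 -> 60
Final: pos=(40.052,-37.091), heading=60, 6 segment(s) drawn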